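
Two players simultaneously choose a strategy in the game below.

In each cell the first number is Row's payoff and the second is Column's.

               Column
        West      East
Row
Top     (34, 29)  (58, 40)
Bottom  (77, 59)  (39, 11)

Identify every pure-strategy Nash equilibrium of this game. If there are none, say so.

Mark each player's best response to every combination of opponents' strategies; a profile where every player is best-responding is a pure Nash equilibrium.
Row against West: payoffs 34, 77 → best response Bottom.
Row against East: payoffs 58, 39 → best response Top.
Column against Top: payoffs 29, 40 → best response East.
Column against Bottom: payoffs 59, 11 → best response West.
Mutual best responses: (Top, East); (Bottom, West).

Pure-strategy Nash equilibria: (Top, East); (Bottom, West)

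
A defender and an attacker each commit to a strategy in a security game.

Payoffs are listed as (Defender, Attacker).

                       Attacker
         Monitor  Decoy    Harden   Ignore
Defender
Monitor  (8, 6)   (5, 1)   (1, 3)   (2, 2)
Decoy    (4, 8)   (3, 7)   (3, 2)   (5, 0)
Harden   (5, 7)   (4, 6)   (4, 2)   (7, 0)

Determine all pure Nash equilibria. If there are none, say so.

Pure NE: (Monitor, Monitor)

Mark each player's best response to every combination of opponents' strategies; a profile where every player is best-responding is a pure Nash equilibrium.
Defender against Monitor: payoffs 8, 4, 5 → best response Monitor.
Defender against Decoy: payoffs 5, 3, 4 → best response Monitor.
Defender against Harden: payoffs 1, 3, 4 → best response Harden.
Defender against Ignore: payoffs 2, 5, 7 → best response Harden.
Attacker against Monitor: payoffs 6, 1, 3, 2 → best response Monitor.
Attacker against Decoy: payoffs 8, 7, 2, 0 → best response Monitor.
Attacker against Harden: payoffs 7, 6, 2, 0 → best response Monitor.
Mutual best responses: (Monitor, Monitor).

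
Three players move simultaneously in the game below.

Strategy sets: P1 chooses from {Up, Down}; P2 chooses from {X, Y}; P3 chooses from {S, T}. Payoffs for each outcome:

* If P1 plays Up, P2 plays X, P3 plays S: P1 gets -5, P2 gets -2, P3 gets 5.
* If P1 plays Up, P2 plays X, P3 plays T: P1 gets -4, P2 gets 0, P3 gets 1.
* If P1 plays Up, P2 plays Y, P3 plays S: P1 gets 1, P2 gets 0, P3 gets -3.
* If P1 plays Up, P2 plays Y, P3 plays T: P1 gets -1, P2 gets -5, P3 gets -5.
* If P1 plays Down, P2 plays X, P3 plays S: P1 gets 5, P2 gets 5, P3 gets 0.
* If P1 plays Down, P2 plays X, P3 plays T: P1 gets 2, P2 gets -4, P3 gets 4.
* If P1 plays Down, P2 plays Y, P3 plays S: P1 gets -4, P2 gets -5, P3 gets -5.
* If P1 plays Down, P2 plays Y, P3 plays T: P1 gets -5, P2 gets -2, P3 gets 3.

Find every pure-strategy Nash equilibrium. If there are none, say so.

Pure NE: (Up, Y, S)

P1 against (X, S): payoffs -5, 5 → best response Down.
P1 against (X, T): payoffs -4, 2 → best response Down.
P1 against (Y, S): payoffs 1, -4 → best response Up.
P1 against (Y, T): payoffs -1, -5 → best response Up.
P2 against (Up, S): payoffs -2, 0 → best response Y.
P2 against (Up, T): payoffs 0, -5 → best response X.
P2 against (Down, S): payoffs 5, -5 → best response X.
P2 against (Down, T): payoffs -4, -2 → best response Y.
P3 against (Up, X): payoffs 5, 1 → best response S.
P3 against (Up, Y): payoffs -3, -5 → best response S.
P3 against (Down, X): payoffs 0, 4 → best response T.
P3 against (Down, Y): payoffs -5, 3 → best response T.
Mutual best responses: (Up, Y, S).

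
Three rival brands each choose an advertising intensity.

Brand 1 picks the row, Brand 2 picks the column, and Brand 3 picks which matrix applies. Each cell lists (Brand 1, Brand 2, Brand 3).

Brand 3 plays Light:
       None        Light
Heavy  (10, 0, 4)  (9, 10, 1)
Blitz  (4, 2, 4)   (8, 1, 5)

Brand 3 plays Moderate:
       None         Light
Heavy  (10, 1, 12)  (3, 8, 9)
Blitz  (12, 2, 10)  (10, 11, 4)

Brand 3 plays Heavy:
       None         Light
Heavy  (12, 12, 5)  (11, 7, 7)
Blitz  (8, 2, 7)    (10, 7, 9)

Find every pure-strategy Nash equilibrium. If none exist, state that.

This game has no pure Nash equilibrium.

Brand 1 against (None, Light): payoffs 10, 4 → best response Heavy.
Brand 1 against (None, Moderate): payoffs 10, 12 → best response Blitz.
Brand 1 against (None, Heavy): payoffs 12, 8 → best response Heavy.
Brand 1 against (Light, Light): payoffs 9, 8 → best response Heavy.
Brand 1 against (Light, Moderate): payoffs 3, 10 → best response Blitz.
Brand 1 against (Light, Heavy): payoffs 11, 10 → best response Heavy.
Brand 2 against (Heavy, Light): payoffs 0, 10 → best response Light.
Brand 2 against (Heavy, Moderate): payoffs 1, 8 → best response Light.
Brand 2 against (Heavy, Heavy): payoffs 12, 7 → best response None.
Brand 2 against (Blitz, Light): payoffs 2, 1 → best response None.
Brand 2 against (Blitz, Moderate): payoffs 2, 11 → best response Light.
Brand 2 against (Blitz, Heavy): payoffs 2, 7 → best response Light.
Brand 3 against (Heavy, None): payoffs 4, 12, 5 → best response Moderate.
Brand 3 against (Heavy, Light): payoffs 1, 9, 7 → best response Moderate.
Brand 3 against (Blitz, None): payoffs 4, 10, 7 → best response Moderate.
Brand 3 against (Blitz, Light): payoffs 5, 4, 9 → best response Heavy.
No profile is a mutual best response for all players.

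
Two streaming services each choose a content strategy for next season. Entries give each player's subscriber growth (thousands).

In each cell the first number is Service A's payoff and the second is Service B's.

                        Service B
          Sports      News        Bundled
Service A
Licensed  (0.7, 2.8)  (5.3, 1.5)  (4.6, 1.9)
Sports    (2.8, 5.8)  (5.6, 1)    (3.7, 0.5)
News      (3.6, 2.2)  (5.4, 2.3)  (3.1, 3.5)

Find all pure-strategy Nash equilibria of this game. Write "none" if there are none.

There is no pure-strategy Nash equilibrium.

Check each profile: it is a Nash equilibrium iff no player can strictly gain by switching unilaterally.
(Licensed, Sports): Service A can switch to Sports (0.7 → 2.8). Not NE.
(Licensed, News): Service A can switch to Sports (5.3 → 5.6). Not NE.
(Licensed, Bundled): Service B can switch to Sports (1.9 → 2.8). Not NE.
(Sports, Sports): Service A can switch to News (2.8 → 3.6). Not NE.
(Sports, News): Service B can switch to Sports (1 → 5.8). Not NE.
(Sports, Bundled): Service A can switch to Licensed (3.7 → 4.6). Not NE.
(News, Sports): Service B can switch to News (2.2 → 2.3). Not NE.
(News, News): Service A can switch to Sports (5.4 → 5.6). Not NE.
(News, Bundled): Service A can switch to Licensed (3.1 → 4.6). Not NE.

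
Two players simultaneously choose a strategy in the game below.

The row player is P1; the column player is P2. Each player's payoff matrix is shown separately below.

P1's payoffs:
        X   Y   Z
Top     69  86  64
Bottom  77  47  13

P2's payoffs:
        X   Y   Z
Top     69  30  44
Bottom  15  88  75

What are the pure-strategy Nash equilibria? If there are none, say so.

(Top, X): P1 can switch to Bottom (69 → 77). Not NE.
(Top, Y): P2 can switch to X (30 → 69). Not NE.
(Top, Z): P2 can switch to X (44 → 69). Not NE.
(Bottom, X): P2 can switch to Y (15 → 88). Not NE.
(Bottom, Y): P1 can switch to Top (47 → 86). Not NE.
(Bottom, Z): P1 can switch to Top (13 → 64). Not NE.

This game has no pure Nash equilibrium.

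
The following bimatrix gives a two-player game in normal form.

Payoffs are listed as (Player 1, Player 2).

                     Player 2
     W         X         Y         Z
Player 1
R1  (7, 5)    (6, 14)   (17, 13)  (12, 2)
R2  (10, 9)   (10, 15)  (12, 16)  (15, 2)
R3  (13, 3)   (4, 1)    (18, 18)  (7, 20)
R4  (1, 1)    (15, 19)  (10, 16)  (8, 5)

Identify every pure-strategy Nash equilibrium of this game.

Player 1 against W: payoffs 7, 10, 13, 1 → best response R3.
Player 1 against X: payoffs 6, 10, 4, 15 → best response R4.
Player 1 against Y: payoffs 17, 12, 18, 10 → best response R3.
Player 1 against Z: payoffs 12, 15, 7, 8 → best response R2.
Player 2 against R1: payoffs 5, 14, 13, 2 → best response X.
Player 2 against R2: payoffs 9, 15, 16, 2 → best response Y.
Player 2 against R3: payoffs 3, 1, 18, 20 → best response Z.
Player 2 against R4: payoffs 1, 19, 16, 5 → best response X.
Mutual best responses: (R4, X).

The unique pure-strategy Nash equilibrium is (R4, X).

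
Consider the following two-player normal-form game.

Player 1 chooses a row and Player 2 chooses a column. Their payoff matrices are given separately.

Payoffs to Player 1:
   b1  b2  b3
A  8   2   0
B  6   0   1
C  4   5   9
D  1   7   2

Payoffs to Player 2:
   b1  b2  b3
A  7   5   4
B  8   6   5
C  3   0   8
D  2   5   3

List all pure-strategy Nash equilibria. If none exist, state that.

Pure-strategy Nash equilibria: (A, b1), (C, b3), (D, b2)

Player 1 against b1: payoffs 8, 6, 4, 1 → best response A.
Player 1 against b2: payoffs 2, 0, 5, 7 → best response D.
Player 1 against b3: payoffs 0, 1, 9, 2 → best response C.
Player 2 against A: payoffs 7, 5, 4 → best response b1.
Player 2 against B: payoffs 8, 6, 5 → best response b1.
Player 2 against C: payoffs 3, 0, 8 → best response b3.
Player 2 against D: payoffs 2, 5, 3 → best response b2.
Mutual best responses: (A, b1); (C, b3); (D, b2).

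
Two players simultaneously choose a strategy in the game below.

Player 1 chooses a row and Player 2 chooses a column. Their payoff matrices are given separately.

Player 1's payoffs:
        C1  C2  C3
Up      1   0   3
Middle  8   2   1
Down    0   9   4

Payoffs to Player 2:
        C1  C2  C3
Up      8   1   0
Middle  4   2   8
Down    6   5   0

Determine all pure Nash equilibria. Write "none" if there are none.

Mark each player's best response to every combination of opponents' strategies; a profile where every player is best-responding is a pure Nash equilibrium.
Player 1 against C1: payoffs 1, 8, 0 → best response Middle.
Player 1 against C2: payoffs 0, 2, 9 → best response Down.
Player 1 against C3: payoffs 3, 1, 4 → best response Down.
Player 2 against Up: payoffs 8, 1, 0 → best response C1.
Player 2 against Middle: payoffs 4, 2, 8 → best response C3.
Player 2 against Down: payoffs 6, 5, 0 → best response C1.
No profile is a mutual best response for all players.

none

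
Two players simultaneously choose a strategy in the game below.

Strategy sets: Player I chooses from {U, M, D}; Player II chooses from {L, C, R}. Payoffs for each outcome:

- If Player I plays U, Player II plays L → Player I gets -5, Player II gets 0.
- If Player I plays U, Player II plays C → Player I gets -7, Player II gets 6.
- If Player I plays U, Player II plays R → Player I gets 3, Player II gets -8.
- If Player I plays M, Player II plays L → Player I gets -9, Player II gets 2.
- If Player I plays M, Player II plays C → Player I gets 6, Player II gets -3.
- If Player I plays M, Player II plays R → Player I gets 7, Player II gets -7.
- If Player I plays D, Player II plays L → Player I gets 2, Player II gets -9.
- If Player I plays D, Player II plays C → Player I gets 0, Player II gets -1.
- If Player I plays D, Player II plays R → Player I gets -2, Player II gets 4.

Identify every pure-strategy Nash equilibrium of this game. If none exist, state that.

(U, L): Player I can switch to D (-5 → 2). Not NE.
(U, C): Player I can switch to M (-7 → 6). Not NE.
(U, R): Player I can switch to M (3 → 7). Not NE.
(M, L): Player I can switch to U (-9 → -5). Not NE.
(M, C): Player II can switch to L (-3 → 2). Not NE.
(M, R): Player II can switch to L (-7 → 2). Not NE.
(The remaining 3 profiles each have a profitable deviation by the same check.)

No pure-strategy Nash equilibrium.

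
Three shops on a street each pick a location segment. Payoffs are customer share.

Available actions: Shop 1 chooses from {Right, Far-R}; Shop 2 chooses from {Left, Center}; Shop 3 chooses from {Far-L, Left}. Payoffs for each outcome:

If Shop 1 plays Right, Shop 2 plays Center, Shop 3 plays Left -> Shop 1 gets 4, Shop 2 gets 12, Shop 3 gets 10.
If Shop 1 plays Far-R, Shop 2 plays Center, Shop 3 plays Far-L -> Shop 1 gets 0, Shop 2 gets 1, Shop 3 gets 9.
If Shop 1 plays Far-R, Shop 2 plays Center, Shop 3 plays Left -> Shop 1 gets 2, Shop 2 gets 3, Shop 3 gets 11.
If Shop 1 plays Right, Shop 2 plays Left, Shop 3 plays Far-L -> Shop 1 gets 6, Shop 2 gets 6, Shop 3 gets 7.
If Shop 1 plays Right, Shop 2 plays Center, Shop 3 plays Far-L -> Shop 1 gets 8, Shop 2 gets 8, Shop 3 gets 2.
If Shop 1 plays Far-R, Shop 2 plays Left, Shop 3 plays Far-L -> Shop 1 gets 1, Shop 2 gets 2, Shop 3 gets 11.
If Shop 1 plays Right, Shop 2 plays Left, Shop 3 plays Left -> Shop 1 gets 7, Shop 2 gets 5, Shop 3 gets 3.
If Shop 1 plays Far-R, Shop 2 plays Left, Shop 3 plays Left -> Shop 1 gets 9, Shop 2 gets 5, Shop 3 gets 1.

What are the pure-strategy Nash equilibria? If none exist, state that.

(Right, Center, Left)

Shop 1 against (Left, Far-L): payoffs 6, 1 → best response Right.
Shop 1 against (Left, Left): payoffs 7, 9 → best response Far-R.
Shop 1 against (Center, Far-L): payoffs 8, 0 → best response Right.
Shop 1 against (Center, Left): payoffs 4, 2 → best response Right.
Shop 2 against (Right, Far-L): payoffs 6, 8 → best response Center.
Shop 2 against (Right, Left): payoffs 5, 12 → best response Center.
Shop 2 against (Far-R, Far-L): payoffs 2, 1 → best response Left.
Shop 2 against (Far-R, Left): payoffs 5, 3 → best response Left.
Shop 3 against (Right, Left): payoffs 7, 3 → best response Far-L.
Shop 3 against (Right, Center): payoffs 2, 10 → best response Left.
Shop 3 against (Far-R, Left): payoffs 11, 1 → best response Far-L.
Shop 3 against (Far-R, Center): payoffs 9, 11 → best response Left.
Mutual best responses: (Right, Center, Left).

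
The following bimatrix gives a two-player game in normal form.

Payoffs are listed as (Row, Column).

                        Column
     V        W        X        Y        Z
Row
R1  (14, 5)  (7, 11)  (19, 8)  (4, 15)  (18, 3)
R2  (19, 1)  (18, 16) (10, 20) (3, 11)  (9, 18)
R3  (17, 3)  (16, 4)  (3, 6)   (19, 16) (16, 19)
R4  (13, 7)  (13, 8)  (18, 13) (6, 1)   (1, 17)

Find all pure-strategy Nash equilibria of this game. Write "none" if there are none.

Check each profile: it is a Nash equilibrium iff no player can strictly gain by switching unilaterally.
(R1, V): Row can switch to R2 (14 → 19). Not NE.
(R1, W): Row can switch to R2 (7 → 18). Not NE.
(R1, X): Column can switch to W (8 → 11). Not NE.
(R1, Y): Row can switch to R3 (4 → 19). Not NE.
(R1, Z): Column can switch to V (3 → 5). Not NE.
(R2, V): Column can switch to W (1 → 16). Not NE.
(R2, W): Column can switch to X (16 → 20). Not NE.
(R2, X): Row can switch to R1 (10 → 19). Not NE.
(The remaining 12 profiles each have a profitable deviation by the same check.)

This game has no pure Nash equilibrium.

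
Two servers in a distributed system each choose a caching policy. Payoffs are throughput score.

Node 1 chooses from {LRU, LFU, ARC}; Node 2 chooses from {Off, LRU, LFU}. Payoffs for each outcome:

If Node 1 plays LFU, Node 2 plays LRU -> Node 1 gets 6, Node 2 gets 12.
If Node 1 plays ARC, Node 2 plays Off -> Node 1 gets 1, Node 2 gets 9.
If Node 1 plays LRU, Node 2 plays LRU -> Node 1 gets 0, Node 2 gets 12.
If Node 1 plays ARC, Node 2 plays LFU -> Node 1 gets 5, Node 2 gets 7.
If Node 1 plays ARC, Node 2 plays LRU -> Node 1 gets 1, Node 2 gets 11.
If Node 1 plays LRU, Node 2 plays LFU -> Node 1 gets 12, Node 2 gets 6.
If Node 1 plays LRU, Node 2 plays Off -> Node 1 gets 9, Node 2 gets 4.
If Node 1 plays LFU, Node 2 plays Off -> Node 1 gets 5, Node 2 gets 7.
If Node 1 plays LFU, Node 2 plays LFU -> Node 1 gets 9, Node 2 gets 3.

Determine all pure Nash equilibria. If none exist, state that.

Check each profile: it is a Nash equilibrium iff no player can strictly gain by switching unilaterally.
(LRU, Off): Node 2 can switch to LRU (4 → 12). Not NE.
(LRU, LRU): Node 1 can switch to LFU (0 → 6). Not NE.
(LRU, LFU): Node 2 can switch to LRU (6 → 12). Not NE.
(LFU, Off): Node 1 can switch to LRU (5 → 9). Not NE.
(LFU, LRU): Node 1 gets 6, best alternative 1; Node 2 gets 12, best alternative 7. No profitable deviation — NE.
(LFU, LFU): Node 1 can switch to LRU (9 → 12). Not NE.
(ARC, Off): Node 1 can switch to LRU (1 → 9). Not NE.
(ARC, LRU): Node 1 can switch to LFU (1 → 6). Not NE.
(ARC, LFU): Node 1 can switch to LRU (5 → 12). Not NE.

(LFU, LRU)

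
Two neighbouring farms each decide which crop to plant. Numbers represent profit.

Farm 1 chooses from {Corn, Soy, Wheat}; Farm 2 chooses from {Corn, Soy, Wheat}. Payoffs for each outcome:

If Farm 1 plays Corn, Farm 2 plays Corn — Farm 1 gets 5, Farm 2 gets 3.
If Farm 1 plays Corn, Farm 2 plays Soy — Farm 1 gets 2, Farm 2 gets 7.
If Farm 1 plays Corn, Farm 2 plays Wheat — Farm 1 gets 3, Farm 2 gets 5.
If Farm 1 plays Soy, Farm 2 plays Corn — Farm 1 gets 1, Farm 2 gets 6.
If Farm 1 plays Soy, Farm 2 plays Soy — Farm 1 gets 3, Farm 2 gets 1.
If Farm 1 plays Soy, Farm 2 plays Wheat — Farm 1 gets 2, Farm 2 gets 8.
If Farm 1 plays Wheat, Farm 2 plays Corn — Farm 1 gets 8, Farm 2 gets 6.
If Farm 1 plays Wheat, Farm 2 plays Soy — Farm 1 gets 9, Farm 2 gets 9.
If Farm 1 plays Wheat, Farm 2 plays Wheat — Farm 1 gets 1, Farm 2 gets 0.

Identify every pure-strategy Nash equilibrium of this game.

Pure NE: (Wheat, Soy)

For each player, find the best response to each opponent profile; mutual best responses are the pure NE.
Farm 1 against Corn: payoffs 5, 1, 8 → best response Wheat.
Farm 1 against Soy: payoffs 2, 3, 9 → best response Wheat.
Farm 1 against Wheat: payoffs 3, 2, 1 → best response Corn.
Farm 2 against Corn: payoffs 3, 7, 5 → best response Soy.
Farm 2 against Soy: payoffs 6, 1, 8 → best response Wheat.
Farm 2 against Wheat: payoffs 6, 9, 0 → best response Soy.
Mutual best responses: (Wheat, Soy).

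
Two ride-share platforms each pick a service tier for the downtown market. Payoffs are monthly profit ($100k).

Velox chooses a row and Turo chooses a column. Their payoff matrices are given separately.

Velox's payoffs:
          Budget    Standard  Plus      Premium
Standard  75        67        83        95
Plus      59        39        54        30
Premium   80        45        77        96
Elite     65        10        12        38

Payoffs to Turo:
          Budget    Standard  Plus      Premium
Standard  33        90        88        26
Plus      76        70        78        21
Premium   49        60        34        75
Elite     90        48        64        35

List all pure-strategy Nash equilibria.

Check each profile: it is a Nash equilibrium iff no player can strictly gain by switching unilaterally.
(Standard, Budget): Velox can switch to Premium (75 → 80). Not NE.
(Standard, Standard): Velox gets 67, best alternative 45; Turo gets 90, best alternative 88. No profitable deviation — NE.
(Standard, Plus): Turo can switch to Standard (88 → 90). Not NE.
(Standard, Premium): Velox can switch to Premium (95 → 96). Not NE.
(Plus, Budget): Velox can switch to Standard (59 → 75). Not NE.
(Plus, Standard): Velox can switch to Standard (39 → 67). Not NE.
(Plus, Plus): Velox can switch to Standard (54 → 83). Not NE.
(Plus, Premium): Velox can switch to Standard (30 → 95). Not NE.
(Premium, Budget): Turo can switch to Standard (49 → 60). Not NE.
(Premium, Premium): Velox gets 96, best alternative 95; Turo gets 75, best alternative 60. No profitable deviation — NE.
(The remaining 6 profiles each have a profitable deviation by the same check.)

The pure Nash equilibria are (Standard, Standard); (Premium, Premium).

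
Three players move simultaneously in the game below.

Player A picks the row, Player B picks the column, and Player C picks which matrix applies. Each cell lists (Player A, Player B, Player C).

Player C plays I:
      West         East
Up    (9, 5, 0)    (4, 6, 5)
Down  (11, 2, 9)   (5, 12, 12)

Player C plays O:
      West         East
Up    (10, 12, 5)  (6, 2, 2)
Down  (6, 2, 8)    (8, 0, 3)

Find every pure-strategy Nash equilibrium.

(Up, West, O) and (Down, East, I)

For each strategy profile, look for a profitable unilateral deviation.
(Up, West, I): Player A can switch to Down (9 → 11). Not NE.
(Up, West, O): Player A gets 10, best alternative 6; Player B gets 12, best alternative 2; Player C gets 5, best alternative 0. No profitable deviation — NE.
(Up, East, I): Player A can switch to Down (4 → 5). Not NE.
(Up, East, O): Player A can switch to Down (6 → 8). Not NE.
(Down, West, I): Player B can switch to East (2 → 12). Not NE.
(Down, West, O): Player A can switch to Up (6 → 10). Not NE.
(Down, East, I): Player A gets 5, best alternative 4; Player B gets 12, best alternative 2; Player C gets 12, best alternative 3. No profitable deviation — NE.
(Down, East, O): Player B can switch to West (0 → 2). Not NE.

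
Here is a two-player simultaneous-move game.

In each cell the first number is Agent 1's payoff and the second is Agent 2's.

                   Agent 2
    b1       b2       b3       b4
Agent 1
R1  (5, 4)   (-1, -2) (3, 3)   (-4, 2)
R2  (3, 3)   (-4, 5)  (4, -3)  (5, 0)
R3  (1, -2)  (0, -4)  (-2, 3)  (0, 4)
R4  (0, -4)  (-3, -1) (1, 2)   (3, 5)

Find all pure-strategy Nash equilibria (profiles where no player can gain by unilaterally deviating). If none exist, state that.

The unique pure-strategy Nash equilibrium is (R1, b1).

(R1, b1): Agent 1 gets 5, best alternative 3; Agent 2 gets 4, best alternative 3. No profitable deviation — NE.
(R1, b2): Agent 1 can switch to R3 (-1 → 0). Not NE.
(R1, b3): Agent 1 can switch to R2 (3 → 4). Not NE.
(R1, b4): Agent 1 can switch to R2 (-4 → 5). Not NE.
(R2, b1): Agent 1 can switch to R1 (3 → 5). Not NE.
(R2, b2): Agent 1 can switch to R1 (-4 → -1). Not NE.
(R2, b3): Agent 2 can switch to b1 (-3 → 3). Not NE.
(R2, b4): Agent 2 can switch to b1 (0 → 3). Not NE.
(R3, b1): Agent 1 can switch to R1 (1 → 5). Not NE.
(R3, b2): Agent 2 can switch to b1 (-4 → -2). Not NE.
(R3, b3): Agent 1 can switch to R1 (-2 → 3). Not NE.
(R3, b4): Agent 1 can switch to R2 (0 → 5). Not NE.
(R4, b1): Agent 1 can switch to R1 (0 → 5). Not NE.
(The remaining 3 profiles each have a profitable deviation by the same check.)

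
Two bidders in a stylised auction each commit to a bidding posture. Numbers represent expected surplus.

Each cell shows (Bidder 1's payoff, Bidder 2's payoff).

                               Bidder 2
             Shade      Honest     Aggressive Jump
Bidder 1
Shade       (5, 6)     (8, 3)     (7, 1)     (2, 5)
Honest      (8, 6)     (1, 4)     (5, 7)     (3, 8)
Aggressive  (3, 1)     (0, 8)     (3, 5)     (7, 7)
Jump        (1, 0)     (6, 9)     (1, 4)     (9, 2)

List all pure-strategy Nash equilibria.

For each strategy profile, look for a profitable unilateral deviation.
(Shade, Shade): Bidder 1 can switch to Honest (5 → 8). Not NE.
(Shade, Honest): Bidder 2 can switch to Shade (3 → 6). Not NE.
(Shade, Aggressive): Bidder 2 can switch to Shade (1 → 6). Not NE.
(Shade, Jump): Bidder 1 can switch to Honest (2 → 3). Not NE.
(Honest, Shade): Bidder 2 can switch to Aggressive (6 → 7). Not NE.
(Honest, Honest): Bidder 1 can switch to Shade (1 → 8). Not NE.
(The remaining 10 profiles each have a profitable deviation by the same check.)

none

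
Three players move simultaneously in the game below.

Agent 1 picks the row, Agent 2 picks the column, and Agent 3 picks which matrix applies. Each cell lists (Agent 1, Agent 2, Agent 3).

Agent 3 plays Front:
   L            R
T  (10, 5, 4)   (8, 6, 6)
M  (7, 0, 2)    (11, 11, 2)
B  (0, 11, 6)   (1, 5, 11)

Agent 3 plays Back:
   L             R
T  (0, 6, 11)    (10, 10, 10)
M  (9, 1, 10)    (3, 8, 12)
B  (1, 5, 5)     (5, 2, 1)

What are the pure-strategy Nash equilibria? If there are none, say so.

Pure NE: (T, R, Back)

Agent 1 against (L, Front): payoffs 10, 7, 0 → best response T.
Agent 1 against (L, Back): payoffs 0, 9, 1 → best response M.
Agent 1 against (R, Front): payoffs 8, 11, 1 → best response M.
Agent 1 against (R, Back): payoffs 10, 3, 5 → best response T.
Agent 2 against (T, Front): payoffs 5, 6 → best response R.
Agent 2 against (T, Back): payoffs 6, 10 → best response R.
Agent 2 against (M, Front): payoffs 0, 11 → best response R.
Agent 2 against (M, Back): payoffs 1, 8 → best response R.
Agent 2 against (B, Front): payoffs 11, 5 → best response L.
Agent 2 against (B, Back): payoffs 5, 2 → best response L.
Agent 3 against (T, L): payoffs 4, 11 → best response Back.
Agent 3 against (T, R): payoffs 6, 10 → best response Back.
Agent 3 against (M, L): payoffs 2, 10 → best response Back.
Agent 3 against (M, R): payoffs 2, 12 → best response Back.
Agent 3 against (B, L): payoffs 6, 5 → best response Front.
Agent 3 against (B, R): payoffs 11, 1 → best response Front.
Mutual best responses: (T, R, Back).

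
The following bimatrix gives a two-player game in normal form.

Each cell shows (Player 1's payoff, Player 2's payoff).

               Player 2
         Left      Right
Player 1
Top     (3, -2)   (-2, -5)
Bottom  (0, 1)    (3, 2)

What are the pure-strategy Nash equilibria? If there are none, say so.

Pure-strategy Nash equilibria: (Top, Left) and (Bottom, Right)

Check each profile: it is a Nash equilibrium iff no player can strictly gain by switching unilaterally.
(Top, Left): Player 1 gets 3, best alternative 0; Player 2 gets -2, best alternative -5. No profitable deviation — NE.
(Top, Right): Player 1 can switch to Bottom (-2 → 3). Not NE.
(Bottom, Left): Player 1 can switch to Top (0 → 3). Not NE.
(Bottom, Right): Player 1 gets 3, best alternative -2; Player 2 gets 2, best alternative 1. No profitable deviation — NE.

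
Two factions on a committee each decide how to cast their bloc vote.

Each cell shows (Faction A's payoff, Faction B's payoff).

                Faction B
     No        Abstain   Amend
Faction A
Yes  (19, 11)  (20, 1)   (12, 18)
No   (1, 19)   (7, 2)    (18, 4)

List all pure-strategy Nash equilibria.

none

Faction A against No: payoffs 19, 1 → best response Yes.
Faction A against Abstain: payoffs 20, 7 → best response Yes.
Faction A against Amend: payoffs 12, 18 → best response No.
Faction B against Yes: payoffs 11, 1, 18 → best response Amend.
Faction B against No: payoffs 19, 2, 4 → best response No.
No profile is a mutual best response for all players.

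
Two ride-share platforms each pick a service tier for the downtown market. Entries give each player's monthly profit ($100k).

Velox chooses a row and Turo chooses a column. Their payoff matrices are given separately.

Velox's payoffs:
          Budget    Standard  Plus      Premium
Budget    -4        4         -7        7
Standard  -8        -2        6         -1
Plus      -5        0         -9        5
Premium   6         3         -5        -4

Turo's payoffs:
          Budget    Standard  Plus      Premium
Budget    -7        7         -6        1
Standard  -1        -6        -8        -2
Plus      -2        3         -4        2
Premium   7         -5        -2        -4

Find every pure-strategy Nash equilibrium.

Pure-strategy Nash equilibria: (Budget, Standard) and (Premium, Budget)

Velox against Budget: payoffs -4, -8, -5, 6 → best response Premium.
Velox against Standard: payoffs 4, -2, 0, 3 → best response Budget.
Velox against Plus: payoffs -7, 6, -9, -5 → best response Standard.
Velox against Premium: payoffs 7, -1, 5, -4 → best response Budget.
Turo against Budget: payoffs -7, 7, -6, 1 → best response Standard.
Turo against Standard: payoffs -1, -6, -8, -2 → best response Budget.
Turo against Plus: payoffs -2, 3, -4, 2 → best response Standard.
Turo against Premium: payoffs 7, -5, -2, -4 → best response Budget.
Mutual best responses: (Budget, Standard); (Premium, Budget).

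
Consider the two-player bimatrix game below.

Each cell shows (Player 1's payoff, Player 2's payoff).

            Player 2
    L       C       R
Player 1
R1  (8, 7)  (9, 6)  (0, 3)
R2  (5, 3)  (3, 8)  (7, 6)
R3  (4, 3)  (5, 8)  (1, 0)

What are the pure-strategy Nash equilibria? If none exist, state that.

(R1, L): Player 1 gets 8, best alternative 5; Player 2 gets 7, best alternative 6. No profitable deviation — NE.
(R1, C): Player 2 can switch to L (6 → 7). Not NE.
(R1, R): Player 1 can switch to R2 (0 → 7). Not NE.
(R2, L): Player 1 can switch to R1 (5 → 8). Not NE.
(R2, C): Player 1 can switch to R1 (3 → 9). Not NE.
(R2, R): Player 2 can switch to C (6 → 8). Not NE.
(R3, L): Player 1 can switch to R1 (4 → 8). Not NE.
(The remaining 2 profiles each have a profitable deviation by the same check.)

The unique pure-strategy Nash equilibrium is (R1, L).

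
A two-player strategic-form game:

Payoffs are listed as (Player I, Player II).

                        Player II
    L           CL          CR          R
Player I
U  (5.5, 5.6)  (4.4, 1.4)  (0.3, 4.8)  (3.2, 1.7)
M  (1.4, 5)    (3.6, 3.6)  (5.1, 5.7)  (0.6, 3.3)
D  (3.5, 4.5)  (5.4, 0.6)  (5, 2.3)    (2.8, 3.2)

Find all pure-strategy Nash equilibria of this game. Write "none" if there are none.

Player I against L: payoffs 5.5, 1.4, 3.5 → best response U.
Player I against CL: payoffs 4.4, 3.6, 5.4 → best response D.
Player I against CR: payoffs 0.3, 5.1, 5 → best response M.
Player I against R: payoffs 3.2, 0.6, 2.8 → best response U.
Player II against U: payoffs 5.6, 1.4, 4.8, 1.7 → best response L.
Player II against M: payoffs 5, 3.6, 5.7, 3.3 → best response CR.
Player II against D: payoffs 4.5, 0.6, 2.3, 3.2 → best response L.
Mutual best responses: (U, L); (M, CR).

The pure Nash equilibria are (U, L); (M, CR).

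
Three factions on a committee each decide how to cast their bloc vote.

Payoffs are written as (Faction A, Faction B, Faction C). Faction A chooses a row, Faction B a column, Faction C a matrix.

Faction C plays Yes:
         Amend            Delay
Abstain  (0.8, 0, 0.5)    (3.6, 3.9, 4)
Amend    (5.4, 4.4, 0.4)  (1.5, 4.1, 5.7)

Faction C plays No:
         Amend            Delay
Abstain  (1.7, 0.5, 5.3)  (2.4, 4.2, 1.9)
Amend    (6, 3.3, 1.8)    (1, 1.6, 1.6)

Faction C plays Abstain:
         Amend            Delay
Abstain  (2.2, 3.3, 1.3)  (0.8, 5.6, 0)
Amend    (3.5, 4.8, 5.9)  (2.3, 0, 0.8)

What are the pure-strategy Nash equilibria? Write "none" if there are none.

(Abstain, Amend, Yes): Faction A can switch to Amend (0.8 → 5.4). Not NE.
(Abstain, Amend, No): Faction A can switch to Amend (1.7 → 6). Not NE.
(Abstain, Amend, Abstain): Faction A can switch to Amend (2.2 → 3.5). Not NE.
(Abstain, Delay, Yes): Faction A gets 3.6, best alternative 1.5; Faction B gets 3.9, best alternative 0; Faction C gets 4, best alternative 1.9. No profitable deviation — NE.
(Abstain, Delay, No): Faction C can switch to Yes (1.9 → 4). Not NE.
(Abstain, Delay, Abstain): Faction A can switch to Amend (0.8 → 2.3). Not NE.
(Amend, Amend, Yes): Faction C can switch to No (0.4 → 1.8). Not NE.
(Amend, Amend, No): Faction C can switch to Abstain (1.8 → 5.9). Not NE.
(Amend, Amend, Abstain): Faction A gets 3.5, best alternative 2.2; Faction B gets 4.8, best alternative 0; Faction C gets 5.9, best alternative 1.8. No profitable deviation — NE.
(Amend, Delay, Yes): Faction A can switch to Abstain (1.5 → 3.6). Not NE.
(Amend, Delay, No): Faction A can switch to Abstain (1 → 2.4). Not NE.
(Amend, Delay, Abstain): Faction B can switch to Amend (0 → 4.8). Not NE.

The pure Nash equilibria are (Abstain, Delay, Yes); (Amend, Amend, Abstain).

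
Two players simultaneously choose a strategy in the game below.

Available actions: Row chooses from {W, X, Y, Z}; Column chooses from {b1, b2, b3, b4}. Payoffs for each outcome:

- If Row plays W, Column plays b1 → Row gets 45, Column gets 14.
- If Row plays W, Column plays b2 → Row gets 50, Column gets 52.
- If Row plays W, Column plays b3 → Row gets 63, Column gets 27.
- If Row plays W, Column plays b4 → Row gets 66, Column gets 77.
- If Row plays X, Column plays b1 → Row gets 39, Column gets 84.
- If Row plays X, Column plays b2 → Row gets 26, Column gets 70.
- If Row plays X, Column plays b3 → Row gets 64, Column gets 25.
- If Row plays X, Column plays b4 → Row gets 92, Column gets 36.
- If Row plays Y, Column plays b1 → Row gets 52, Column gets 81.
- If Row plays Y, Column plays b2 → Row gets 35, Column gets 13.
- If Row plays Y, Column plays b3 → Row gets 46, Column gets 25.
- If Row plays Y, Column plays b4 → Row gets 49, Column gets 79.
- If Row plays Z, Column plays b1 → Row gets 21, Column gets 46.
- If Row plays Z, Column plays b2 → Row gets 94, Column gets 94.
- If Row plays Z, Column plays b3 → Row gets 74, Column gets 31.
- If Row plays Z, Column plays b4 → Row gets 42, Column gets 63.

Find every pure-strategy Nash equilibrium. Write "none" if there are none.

Pure-strategy Nash equilibria: (Y, b1) and (Z, b2)

Row against b1: payoffs 45, 39, 52, 21 → best response Y.
Row against b2: payoffs 50, 26, 35, 94 → best response Z.
Row against b3: payoffs 63, 64, 46, 74 → best response Z.
Row against b4: payoffs 66, 92, 49, 42 → best response X.
Column against W: payoffs 14, 52, 27, 77 → best response b4.
Column against X: payoffs 84, 70, 25, 36 → best response b1.
Column against Y: payoffs 81, 13, 25, 79 → best response b1.
Column against Z: payoffs 46, 94, 31, 63 → best response b2.
Mutual best responses: (Y, b1); (Z, b2).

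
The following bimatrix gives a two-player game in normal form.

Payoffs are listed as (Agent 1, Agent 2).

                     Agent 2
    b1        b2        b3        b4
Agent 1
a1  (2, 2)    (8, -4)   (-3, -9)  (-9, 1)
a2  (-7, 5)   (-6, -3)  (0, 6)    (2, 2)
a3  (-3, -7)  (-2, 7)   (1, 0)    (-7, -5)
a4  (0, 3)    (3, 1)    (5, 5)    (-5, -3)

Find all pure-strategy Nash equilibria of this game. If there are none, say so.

The pure Nash equilibria are (a1, b1); (a4, b3).

Agent 1 against b1: payoffs 2, -7, -3, 0 → best response a1.
Agent 1 against b2: payoffs 8, -6, -2, 3 → best response a1.
Agent 1 against b3: payoffs -3, 0, 1, 5 → best response a4.
Agent 1 against b4: payoffs -9, 2, -7, -5 → best response a2.
Agent 2 against a1: payoffs 2, -4, -9, 1 → best response b1.
Agent 2 against a2: payoffs 5, -3, 6, 2 → best response b3.
Agent 2 against a3: payoffs -7, 7, 0, -5 → best response b2.
Agent 2 against a4: payoffs 3, 1, 5, -3 → best response b3.
Mutual best responses: (a1, b1); (a4, b3).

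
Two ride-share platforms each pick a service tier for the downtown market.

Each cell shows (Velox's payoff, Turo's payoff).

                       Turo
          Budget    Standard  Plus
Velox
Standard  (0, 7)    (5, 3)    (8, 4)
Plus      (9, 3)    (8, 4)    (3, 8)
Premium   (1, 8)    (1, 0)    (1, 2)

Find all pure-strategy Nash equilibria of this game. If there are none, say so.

Velox against Budget: payoffs 0, 9, 1 → best response Plus.
Velox against Standard: payoffs 5, 8, 1 → best response Plus.
Velox against Plus: payoffs 8, 3, 1 → best response Standard.
Turo against Standard: payoffs 7, 3, 4 → best response Budget.
Turo against Plus: payoffs 3, 4, 8 → best response Plus.
Turo against Premium: payoffs 8, 0, 2 → best response Budget.
No profile is a mutual best response for all players.

No pure-strategy Nash equilibrium.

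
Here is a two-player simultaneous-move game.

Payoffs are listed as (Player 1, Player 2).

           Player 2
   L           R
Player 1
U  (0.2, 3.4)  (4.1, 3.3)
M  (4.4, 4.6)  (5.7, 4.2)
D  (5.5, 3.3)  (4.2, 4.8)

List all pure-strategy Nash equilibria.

Player 1 against L: payoffs 0.2, 4.4, 5.5 → best response D.
Player 1 against R: payoffs 4.1, 5.7, 4.2 → best response M.
Player 2 against U: payoffs 3.4, 3.3 → best response L.
Player 2 against M: payoffs 4.6, 4.2 → best response L.
Player 2 against D: payoffs 3.3, 4.8 → best response R.
No profile is a mutual best response for all players.

There is no pure-strategy Nash equilibrium.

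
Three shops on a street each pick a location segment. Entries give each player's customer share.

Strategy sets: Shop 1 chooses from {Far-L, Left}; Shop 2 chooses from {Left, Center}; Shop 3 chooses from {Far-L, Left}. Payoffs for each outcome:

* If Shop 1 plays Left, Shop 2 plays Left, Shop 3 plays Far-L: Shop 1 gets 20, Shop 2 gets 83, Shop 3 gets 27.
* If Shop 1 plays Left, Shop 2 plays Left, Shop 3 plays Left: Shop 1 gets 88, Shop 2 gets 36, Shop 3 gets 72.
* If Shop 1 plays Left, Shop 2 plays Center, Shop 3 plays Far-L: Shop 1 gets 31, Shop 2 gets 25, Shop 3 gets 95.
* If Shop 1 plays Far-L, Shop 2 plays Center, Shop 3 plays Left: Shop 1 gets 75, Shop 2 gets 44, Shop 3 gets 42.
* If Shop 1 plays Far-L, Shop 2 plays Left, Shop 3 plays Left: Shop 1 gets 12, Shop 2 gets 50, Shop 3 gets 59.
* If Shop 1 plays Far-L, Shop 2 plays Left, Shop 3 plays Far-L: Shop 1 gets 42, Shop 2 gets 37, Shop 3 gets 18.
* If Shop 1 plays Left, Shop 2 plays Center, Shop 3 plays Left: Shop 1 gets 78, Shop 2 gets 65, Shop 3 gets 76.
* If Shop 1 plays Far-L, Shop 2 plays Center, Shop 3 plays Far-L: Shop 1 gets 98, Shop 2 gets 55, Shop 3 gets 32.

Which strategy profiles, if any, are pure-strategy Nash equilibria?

There is no pure-strategy Nash equilibrium.

Shop 1 against (Left, Far-L): payoffs 42, 20 → best response Far-L.
Shop 1 against (Left, Left): payoffs 12, 88 → best response Left.
Shop 1 against (Center, Far-L): payoffs 98, 31 → best response Far-L.
Shop 1 against (Center, Left): payoffs 75, 78 → best response Left.
Shop 2 against (Far-L, Far-L): payoffs 37, 55 → best response Center.
Shop 2 against (Far-L, Left): payoffs 50, 44 → best response Left.
Shop 2 against (Left, Far-L): payoffs 83, 25 → best response Left.
Shop 2 against (Left, Left): payoffs 36, 65 → best response Center.
Shop 3 against (Far-L, Left): payoffs 18, 59 → best response Left.
Shop 3 against (Far-L, Center): payoffs 32, 42 → best response Left.
Shop 3 against (Left, Left): payoffs 27, 72 → best response Left.
Shop 3 against (Left, Center): payoffs 95, 76 → best response Far-L.
No profile is a mutual best response for all players.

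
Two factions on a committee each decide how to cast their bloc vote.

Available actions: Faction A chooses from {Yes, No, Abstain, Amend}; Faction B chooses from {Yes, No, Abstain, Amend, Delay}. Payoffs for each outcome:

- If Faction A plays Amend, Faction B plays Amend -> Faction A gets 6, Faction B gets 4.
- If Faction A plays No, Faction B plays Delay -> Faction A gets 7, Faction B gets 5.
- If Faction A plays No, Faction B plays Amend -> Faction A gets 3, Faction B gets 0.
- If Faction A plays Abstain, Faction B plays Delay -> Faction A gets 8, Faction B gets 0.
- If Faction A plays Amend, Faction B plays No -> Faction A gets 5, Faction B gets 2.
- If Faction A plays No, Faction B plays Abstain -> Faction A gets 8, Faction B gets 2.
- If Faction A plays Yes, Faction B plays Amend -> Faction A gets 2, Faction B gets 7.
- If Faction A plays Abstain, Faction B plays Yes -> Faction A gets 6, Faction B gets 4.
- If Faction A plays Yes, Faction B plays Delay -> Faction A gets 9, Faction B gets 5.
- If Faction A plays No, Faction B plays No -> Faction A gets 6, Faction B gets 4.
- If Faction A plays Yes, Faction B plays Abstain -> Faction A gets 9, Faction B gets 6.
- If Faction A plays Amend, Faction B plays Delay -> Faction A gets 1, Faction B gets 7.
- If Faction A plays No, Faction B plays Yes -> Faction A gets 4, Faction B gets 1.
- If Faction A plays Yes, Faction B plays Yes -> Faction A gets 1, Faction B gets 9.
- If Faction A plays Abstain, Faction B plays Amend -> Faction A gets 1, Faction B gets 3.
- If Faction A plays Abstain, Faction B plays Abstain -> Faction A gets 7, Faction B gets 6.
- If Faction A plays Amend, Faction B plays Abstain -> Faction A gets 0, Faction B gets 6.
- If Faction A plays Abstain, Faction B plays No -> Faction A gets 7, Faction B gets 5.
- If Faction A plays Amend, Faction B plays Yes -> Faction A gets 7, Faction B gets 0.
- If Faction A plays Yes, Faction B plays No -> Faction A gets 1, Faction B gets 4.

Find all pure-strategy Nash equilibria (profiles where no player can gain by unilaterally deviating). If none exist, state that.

none

For each player, find the best response to each opponent profile; mutual best responses are the pure NE.
Faction A against Yes: payoffs 1, 4, 6, 7 → best response Amend.
Faction A against No: payoffs 1, 6, 7, 5 → best response Abstain.
Faction A against Abstain: payoffs 9, 8, 7, 0 → best response Yes.
Faction A against Amend: payoffs 2, 3, 1, 6 → best response Amend.
Faction A against Delay: payoffs 9, 7, 8, 1 → best response Yes.
Faction B against Yes: payoffs 9, 4, 6, 7, 5 → best response Yes.
Faction B against No: payoffs 1, 4, 2, 0, 5 → best response Delay.
Faction B against Abstain: payoffs 4, 5, 6, 3, 0 → best response Abstain.
Faction B against Amend: payoffs 0, 2, 6, 4, 7 → best response Delay.
No profile is a mutual best response for all players.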